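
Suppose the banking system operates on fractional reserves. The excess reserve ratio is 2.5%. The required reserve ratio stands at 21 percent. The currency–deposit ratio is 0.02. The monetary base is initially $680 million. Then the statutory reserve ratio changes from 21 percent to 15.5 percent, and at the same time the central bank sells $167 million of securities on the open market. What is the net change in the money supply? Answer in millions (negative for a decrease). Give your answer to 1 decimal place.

Before: m₁ = (1 + 0.02) / (0.21 + 0.025 + 0.02) = 4, MB₁ = 680, so M₁ = 4 × 680 = 2720 million.
After: m₂ = (1 + 0.02) / (0.155 + 0.025 + 0.02) = 5.1, MB₂ = 680 − 167 = 513, so M₂ = 5.1 × 513 = 2616.3 million.
ΔM = M₂ − M₁ = 2616.3 − 2720 = -103.7 million.

-103.7 million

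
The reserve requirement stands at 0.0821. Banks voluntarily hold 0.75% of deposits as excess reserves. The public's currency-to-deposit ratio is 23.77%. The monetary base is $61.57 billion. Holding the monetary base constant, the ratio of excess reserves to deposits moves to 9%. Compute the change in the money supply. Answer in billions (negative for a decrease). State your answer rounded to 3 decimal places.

-46.873 billion

Initially m₁ = (1 + 0.2377) / (0.0821 + 0.0075 + 0.2377) ≈ 3.781546, so M₁ = 3.781546 × 61.57 ≈ 232.8298 billion.
After the change m₂ = (1 + 0.2377) / (0.0821 + 0.09 + 0.2377) ≈ 3.020254, so M₂ = 3.020254 × 61.57 ≈ 185.957 billion.
ΔM = M₂ − M₁ = 185.957 − 232.8298 = -46.8728 billion.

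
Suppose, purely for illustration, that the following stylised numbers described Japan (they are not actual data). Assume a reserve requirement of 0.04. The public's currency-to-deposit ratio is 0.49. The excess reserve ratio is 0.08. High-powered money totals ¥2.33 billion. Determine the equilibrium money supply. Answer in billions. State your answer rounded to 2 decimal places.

¥5.69 billion

The money multiplier is m = (1 + c) / (rr + e + c) = (1 + 0.49) / (0.04 + 0.08 + 0.49) ≈ 2.4426.
So M = m × MB = 2.4426 × 2.33 ≈ 5.6913 billion.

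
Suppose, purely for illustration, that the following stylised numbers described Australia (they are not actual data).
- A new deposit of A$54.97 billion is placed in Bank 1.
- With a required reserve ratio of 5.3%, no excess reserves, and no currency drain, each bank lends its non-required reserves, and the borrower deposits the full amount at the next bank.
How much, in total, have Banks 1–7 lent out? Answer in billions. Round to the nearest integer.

Bank i lends (1 − rr)^i of the original deposit: Bank 1 lends 54.97·0.9470 ≈ 52.0566, Bank 2 lends 54.97·0.9470² ≈ 49.2976, and so on.
Summing a geometric series: total = 54.97·[0.9470·(1 − 0.9470^7) / (1 − 0.9470)] ≈ 311.3123 billion.

A$311 billion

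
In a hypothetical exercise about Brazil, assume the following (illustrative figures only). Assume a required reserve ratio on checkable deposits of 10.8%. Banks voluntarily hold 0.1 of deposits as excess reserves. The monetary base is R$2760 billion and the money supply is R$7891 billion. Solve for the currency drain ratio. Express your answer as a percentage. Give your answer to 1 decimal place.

Using m = M/MB = 7891/2760 ≈ 2.859058. From m = (1 + c)/(c + rr + e), rearranging gives 1 + c = m·(c + rr + e), so c·(1 − m) = m·(rr + e) − 1.
Hence c = [m·(rr + e) − 1]/(1 − m) = [2.859058 × (0.108 + 0.1) − 1] / (1 − 2.859058) ≈ 0.218022.

21.8%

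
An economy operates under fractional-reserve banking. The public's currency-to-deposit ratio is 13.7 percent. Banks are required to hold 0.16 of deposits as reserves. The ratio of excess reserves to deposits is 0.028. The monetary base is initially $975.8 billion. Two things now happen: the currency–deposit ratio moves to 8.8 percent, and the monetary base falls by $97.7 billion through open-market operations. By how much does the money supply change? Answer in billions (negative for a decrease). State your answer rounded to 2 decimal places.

Before: m₁ = (1 + 0.137) / (0.16 + 0.028 + 0.137) ≈ 3.498462, MB₁ = 975.8, so M₁ = 3.498462 × 975.8 ≈ 3413.7992 billion.
After: m₂ = (1 + 0.088) / (0.16 + 0.028 + 0.088) ≈ 3.942029, MB₂ = 975.8 − 97.7 = 878.1, so M₂ = 3.942029 × 878.1 ≈ 3461.4957 billion.
ΔM = M₂ − M₁ = 3461.4957 − 3413.7992 = 47.6965 billion.

$47.70 billion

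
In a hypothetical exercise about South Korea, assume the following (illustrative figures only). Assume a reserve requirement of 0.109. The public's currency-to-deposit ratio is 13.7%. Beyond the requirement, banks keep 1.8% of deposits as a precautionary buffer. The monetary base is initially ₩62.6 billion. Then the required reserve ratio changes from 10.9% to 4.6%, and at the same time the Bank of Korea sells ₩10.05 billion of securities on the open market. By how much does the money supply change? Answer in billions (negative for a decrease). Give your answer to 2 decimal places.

₩27.65 billion

Before: m₁ = (1 + 0.137) / (0.109 + 0.018 + 0.137) ≈ 4.30682, MB₁ = 62.6, so M₁ = 4.30682 × 62.6 ≈ 269.6069 billion.
After: m₂ = (1 + 0.137) / (0.046 + 0.018 + 0.137) ≈ 5.65672, MB₂ = 62.6 − 10.05 = 52.55, so M₂ = 5.65672 × 52.55 ≈ 297.2606 billion.
ΔM = M₂ − M₁ = 297.2606 − 269.6069 = 27.6537 billion.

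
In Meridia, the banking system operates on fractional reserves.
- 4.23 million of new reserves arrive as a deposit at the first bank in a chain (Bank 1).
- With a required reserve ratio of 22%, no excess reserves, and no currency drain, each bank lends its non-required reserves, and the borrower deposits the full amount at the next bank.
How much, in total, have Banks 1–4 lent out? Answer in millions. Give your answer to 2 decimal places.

Bank i lends (1 − rr)^i of the original deposit: Bank 1 lends 4.23·0.7800 = 3.2994, Bank 2 lends 4.23·0.7800² ≈ 2.5735, and so on.
Summing a geometric series: total = 4.23·[0.7800·(1 − 0.7800^4) / (1 − 0.7800)] ≈ 9.4460 million.

9.45 million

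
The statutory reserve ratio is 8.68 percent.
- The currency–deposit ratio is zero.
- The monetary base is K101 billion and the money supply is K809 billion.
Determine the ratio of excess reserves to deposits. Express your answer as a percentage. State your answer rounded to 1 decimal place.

3.8%

Using m = M/MB = 809/101 ≈ 8.009901. Since m = (1 + c)/(c + rr + e), the denominator satisfies c + rr + e = (1 + c)/m = (1 + 0) / 8.009901 ≈ 0.124845.
With c = 0 and rr = 0.0868, the ratio of excess reserves to deposits is 0.124845 − 0 − 0.0868 = 0.038045.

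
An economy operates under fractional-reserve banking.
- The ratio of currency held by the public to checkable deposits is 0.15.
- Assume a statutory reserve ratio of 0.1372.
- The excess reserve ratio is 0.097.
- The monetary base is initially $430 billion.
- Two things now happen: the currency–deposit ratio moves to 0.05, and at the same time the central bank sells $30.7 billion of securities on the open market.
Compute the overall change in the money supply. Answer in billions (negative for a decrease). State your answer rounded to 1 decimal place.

Before: m₁ = (1 + 0.15) / (0.1372 + 0.097 + 0.15) ≈ 2.99323, MB₁ = 430, so M₁ = 2.99323 × 430 = 1287.0889 billion.
After: m₂ = (1 + 0.05) / (0.1372 + 0.097 + 0.05) ≈ 3.69458, MB₂ = 430 − 30.7 = 399.3, so M₂ = 3.69458 × 399.3 ≈ 1475.2458 billion.
ΔM = M₂ − M₁ = 1475.2458 − 1287.0889 = 188.1569 billion.

$188.2 billion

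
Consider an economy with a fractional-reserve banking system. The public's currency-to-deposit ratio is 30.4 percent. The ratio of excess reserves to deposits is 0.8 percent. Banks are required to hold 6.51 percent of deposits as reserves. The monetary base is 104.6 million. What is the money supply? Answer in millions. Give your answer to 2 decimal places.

The money multiplier is m = (1 + c) / (rr + e + c) = (1 + 0.304) / (0.0651 + 0.008 + 0.304) ≈ 3.457969.
So M = m × MB = 3.457969 × 104.6 ≈ 361.7036 million.

361.70 million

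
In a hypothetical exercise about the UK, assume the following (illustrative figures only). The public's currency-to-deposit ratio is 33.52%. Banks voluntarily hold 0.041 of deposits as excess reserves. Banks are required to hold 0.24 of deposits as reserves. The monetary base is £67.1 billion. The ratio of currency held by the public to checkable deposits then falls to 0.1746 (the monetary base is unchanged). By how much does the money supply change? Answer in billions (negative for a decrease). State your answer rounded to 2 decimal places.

Initially m₁ = (1 + 0.3352) / (0.24 + 0.041 + 0.3352) ≈ 2.16683, so M₁ = 2.16683 × 67.1 ≈ 145.3943 billion.
After the change m₂ = (1 + 0.1746) / (0.24 + 0.041 + 0.1746) ≈ 2.57814, so M₂ = 2.57814 × 67.1 ≈ 172.9932 billion.
ΔM = M₂ − M₁ = 172.9932 − 145.3943 = 27.5989 billion.

£27.60 billion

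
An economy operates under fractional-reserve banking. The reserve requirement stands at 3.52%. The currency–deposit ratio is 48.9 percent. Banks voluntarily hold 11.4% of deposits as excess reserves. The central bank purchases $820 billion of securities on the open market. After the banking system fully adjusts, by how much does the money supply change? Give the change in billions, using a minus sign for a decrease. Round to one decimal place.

The money multiplier is m = (1 + c) / (rr + e + c) = (1 + 0.489) / (0.0352 + 0.114 + 0.489) ≈ 2.33312.
The purchase adds 820 billion of base, so ΔM = m × ΔMB = 2.33312 × (+820) = 1913.1584 billion.

$1913.2 billion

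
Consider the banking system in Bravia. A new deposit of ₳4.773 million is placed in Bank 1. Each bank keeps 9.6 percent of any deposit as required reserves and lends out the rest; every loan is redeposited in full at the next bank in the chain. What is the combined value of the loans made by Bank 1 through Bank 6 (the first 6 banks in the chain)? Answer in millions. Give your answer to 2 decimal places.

Bank i lends (1 − rr)^i of the original deposit: Bank 1 lends 4.773·0.9040 ≈ 4.3148, Bank 2 lends 4.773·0.9040² ≈ 3.9006, and so on.
Summing a geometric series: total = 4.773·[0.9040·(1 − 0.9040^6) / (1 − 0.9040)] ≈ 20.4157 million.

₳20.42 million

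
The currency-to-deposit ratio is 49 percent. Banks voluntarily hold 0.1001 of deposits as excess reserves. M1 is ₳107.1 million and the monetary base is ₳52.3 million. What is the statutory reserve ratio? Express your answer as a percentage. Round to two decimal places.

Using m = M/MB = 107.1/52.3 ≈ 2.047801. Since m = (1 + c)/(c + rr + e), the denominator satisfies c + rr + e = (1 + c)/m = (1 + 0.49) / 2.047801 ≈ 0.727610.
With c = 0.49 and e = 0.1001, the statutory reserve ratio is 0.727610 − 0.49 − 0.1001 = 0.13751.

13.75%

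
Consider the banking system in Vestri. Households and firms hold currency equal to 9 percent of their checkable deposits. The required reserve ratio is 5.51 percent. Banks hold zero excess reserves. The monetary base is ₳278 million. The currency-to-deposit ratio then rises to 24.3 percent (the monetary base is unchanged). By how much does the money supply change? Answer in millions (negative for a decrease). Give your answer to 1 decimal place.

Initially m₁ = (1 + 0.09) / (0.0551 + 0.09) ≈ 7.51206, so M₁ = 7.51206 × 278 ≈ 2088.3527 million.
After the change m₂ = (1 + 0.243) / (0.0551 + 0.243) ≈ 4.16974, so M₂ = 4.16974 × 278 ≈ 1159.1877 million.
ΔM = M₂ − M₁ = 1159.1877 − 2088.3527 = -929.165 million.

-929.2 million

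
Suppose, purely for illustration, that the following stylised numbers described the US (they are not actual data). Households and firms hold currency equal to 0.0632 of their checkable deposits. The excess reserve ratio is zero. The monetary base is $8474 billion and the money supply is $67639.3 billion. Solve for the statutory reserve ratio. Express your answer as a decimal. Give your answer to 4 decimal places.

Using m = M/MB = 67639.3/8474 ≈ 7.981980. Since m = (1 + c)/(c + rr + e), the denominator satisfies c + rr + e = (1 + c)/m = (1 + 0.0632) / 7.981980 ≈ 0.133200.
With c = 0.0632 and e = 0, the statutory reserve ratio is 0.133200 − 0.0632 − 0 = 0.07.

0.0700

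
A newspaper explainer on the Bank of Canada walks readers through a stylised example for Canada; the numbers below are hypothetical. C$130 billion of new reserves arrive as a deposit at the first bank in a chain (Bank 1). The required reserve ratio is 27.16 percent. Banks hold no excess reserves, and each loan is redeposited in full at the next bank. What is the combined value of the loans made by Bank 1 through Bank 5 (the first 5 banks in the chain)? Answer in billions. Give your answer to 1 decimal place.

C$277.2 billion

Bank i lends (1 − rr)^i of the original deposit: Bank 1 lends 130·0.7284 = 94.6920, Bank 2 lends 130·0.7284² ≈ 68.9737, and so on.
Summing a geometric series: total = 130·[0.7284·(1 − 0.7284^5) / (1 − 0.7284)] ≈ 277.1571 billion.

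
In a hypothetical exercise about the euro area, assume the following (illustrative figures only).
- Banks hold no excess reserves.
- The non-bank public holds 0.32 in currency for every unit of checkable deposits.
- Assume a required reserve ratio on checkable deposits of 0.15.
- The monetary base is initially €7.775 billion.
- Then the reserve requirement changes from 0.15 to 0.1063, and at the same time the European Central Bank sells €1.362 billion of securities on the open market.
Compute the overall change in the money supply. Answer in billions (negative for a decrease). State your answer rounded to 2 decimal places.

Before: m₁ = (1 + 0.32) / (0.15 + 0.32) ≈ 2.8085, MB₁ = 7.775, so M₁ = 2.8085 × 7.775 ≈ 21.8361 billion.
After: m₂ = (1 + 0.32) / (0.1063 + 0.32) ≈ 3.0964, MB₂ = 7.775 − 1.362 = 6.413, so M₂ = 3.0964 × 6.413 ≈ 19.8572 billion.
ΔM = M₂ − M₁ = 19.8572 − 21.8361 = -1.9789 billion.

-1.98 billion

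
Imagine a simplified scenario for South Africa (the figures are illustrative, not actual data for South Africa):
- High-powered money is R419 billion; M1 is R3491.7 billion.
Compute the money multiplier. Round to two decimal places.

The money multiplier is m = M / MB = 3491.7 / 419 ≈ 8.33341.

8.33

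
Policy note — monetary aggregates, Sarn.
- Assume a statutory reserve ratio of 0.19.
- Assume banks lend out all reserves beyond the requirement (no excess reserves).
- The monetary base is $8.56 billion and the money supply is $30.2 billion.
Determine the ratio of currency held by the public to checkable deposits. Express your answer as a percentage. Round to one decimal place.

Using m = M/MB = 30.2/8.56 ≈ 3.528037. From m = (1 + c)/(c + rr + e), rearranging gives 1 + c = m·(c + rr + e), so c·(1 − m) = m·(rr + e) − 1.
Hence c = [m·(rr + e) − 1]/(1 − m) = [3.528037 × (0.19 + 0) − 1] / (1 − 3.528037) ≈ 0.130407.

13.0%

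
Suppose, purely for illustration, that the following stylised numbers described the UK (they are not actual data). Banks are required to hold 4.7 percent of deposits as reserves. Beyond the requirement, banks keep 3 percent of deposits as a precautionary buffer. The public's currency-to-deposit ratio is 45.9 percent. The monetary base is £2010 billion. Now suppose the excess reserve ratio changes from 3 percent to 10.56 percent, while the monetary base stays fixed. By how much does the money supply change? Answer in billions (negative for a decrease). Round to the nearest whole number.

-676 billion

Initially m₁ = (1 + 0.459) / (0.047 + 0.03 + 0.459) ≈ 2.72201, so M₁ = 2.72201 × 2010 = 5471.2401 billion.
After the change m₂ = (1 + 0.459) / (0.047 + 0.1056 + 0.459) ≈ 2.38555, so M₂ = 2.38555 × 2010 = 4794.9555 billion.
ΔM = M₂ − M₁ = 4794.9555 − 5471.2401 = -676.2846 billion.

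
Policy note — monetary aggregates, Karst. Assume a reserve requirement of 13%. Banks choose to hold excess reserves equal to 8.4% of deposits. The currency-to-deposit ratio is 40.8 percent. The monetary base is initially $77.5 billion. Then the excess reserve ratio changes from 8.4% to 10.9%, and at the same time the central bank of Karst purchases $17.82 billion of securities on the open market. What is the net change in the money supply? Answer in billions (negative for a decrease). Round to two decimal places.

$32.00 billion

Before: m₁ = (1 + 0.408) / (0.13 + 0.084 + 0.408) ≈ 2.26367, MB₁ = 77.5, so M₁ = 2.26367 × 77.5 ≈ 175.4344 billion.
After: m₂ = (1 + 0.408) / (0.13 + 0.109 + 0.408) ≈ 2.17620, MB₂ = 77.5 + 17.82 = 95.32, so M₂ = 2.17620 × 95.32 ≈ 207.4354 billion.
ΔM = M₂ − M₁ = 207.4354 − 175.4344 = 32.001 billion.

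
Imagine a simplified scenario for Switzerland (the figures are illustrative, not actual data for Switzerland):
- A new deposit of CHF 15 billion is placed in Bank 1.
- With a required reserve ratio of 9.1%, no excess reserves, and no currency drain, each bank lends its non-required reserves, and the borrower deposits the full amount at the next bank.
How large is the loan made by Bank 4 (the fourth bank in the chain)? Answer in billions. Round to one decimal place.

CHF 10.2 billion

Each bank lends a fraction (1 − rr) = 0.9090 of the deposit it receives, so Bank 4 receives 15·0.9090^3 and lends 15·0.9090^4 ≈ 10.2411 billion.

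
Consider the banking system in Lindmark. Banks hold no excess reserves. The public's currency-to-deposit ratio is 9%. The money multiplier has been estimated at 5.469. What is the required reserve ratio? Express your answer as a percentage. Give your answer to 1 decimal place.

10.9%

Using m = 5.469. Since m = (1 + c)/(c + rr + e), the denominator satisfies c + rr + e = (1 + c)/m = (1 + 0.09) / 5.469 ≈ 0.199305.
With c = 0.09 and e = 0, the required reserve ratio is 0.199305 − 0.09 − 0 = 0.109305.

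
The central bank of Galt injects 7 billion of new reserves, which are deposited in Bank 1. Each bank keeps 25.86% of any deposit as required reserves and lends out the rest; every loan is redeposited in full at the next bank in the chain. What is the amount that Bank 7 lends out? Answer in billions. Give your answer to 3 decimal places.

Each bank lends a fraction (1 − rr) = 0.7414 of the deposit it receives, so Bank 7 receives 7·0.7414^6 and lends 7·0.7414^7 ≈ 0.8619 billion.

0.862 billion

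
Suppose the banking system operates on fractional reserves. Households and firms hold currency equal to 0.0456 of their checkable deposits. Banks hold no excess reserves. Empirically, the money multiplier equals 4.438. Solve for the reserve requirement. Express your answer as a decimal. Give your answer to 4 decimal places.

Using m = 4.438. Since m = (1 + c)/(c + rr + e), the denominator satisfies c + rr + e = (1 + c)/m = (1 + 0.0456) / 4.438 ≈ 0.235602.
With c = 0.0456 and e = 0, the reserve requirement is 0.235602 − 0.0456 − 0 = 0.190002.

0.1900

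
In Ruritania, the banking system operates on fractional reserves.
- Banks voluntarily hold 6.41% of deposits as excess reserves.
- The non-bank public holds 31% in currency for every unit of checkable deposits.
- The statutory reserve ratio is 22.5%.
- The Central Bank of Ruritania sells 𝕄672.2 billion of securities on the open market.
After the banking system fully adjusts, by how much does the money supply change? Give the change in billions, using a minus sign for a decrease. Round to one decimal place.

The money multiplier is m = (1 + c) / (rr + e + c) = (1 + 0.31) / (0.225 + 0.0641 + 0.31) ≈ 2.18661.
The sale removes 672.2 billion of base, so ΔM = m × ΔMB = 2.18661 × (−672.2) ≈ -1469.8392 billion.

-1469.8 billion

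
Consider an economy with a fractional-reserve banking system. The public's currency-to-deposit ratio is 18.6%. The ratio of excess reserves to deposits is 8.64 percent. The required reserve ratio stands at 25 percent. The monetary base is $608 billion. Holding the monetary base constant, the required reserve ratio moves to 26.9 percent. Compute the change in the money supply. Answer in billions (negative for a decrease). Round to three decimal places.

-48.442 billion

Initially m₁ = (1 + 0.186) / (0.25 + 0.0864 + 0.186) ≈ 2.2702910, so M₁ = 2.2702910 × 608 ≈ 1380.3369 billion.
After the change m₂ = (1 + 0.186) / (0.269 + 0.0864 + 0.186) ≈ 2.1906169, so M₂ = 2.1906169 × 608 ≈ 1331.8951 billion.
ΔM = M₂ − M₁ = 1331.8951 − 1380.3369 = -48.4418 billion.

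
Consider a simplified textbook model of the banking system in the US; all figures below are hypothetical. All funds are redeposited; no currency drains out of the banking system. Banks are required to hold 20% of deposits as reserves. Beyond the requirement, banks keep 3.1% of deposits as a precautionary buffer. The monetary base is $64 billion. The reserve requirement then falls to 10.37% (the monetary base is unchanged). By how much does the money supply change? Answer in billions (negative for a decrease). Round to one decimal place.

$198.1 billion

Initially m₁ = 1 / (0.2 + 0.031) ≈ 4.3290, so M₁ = 4.3290 × 64 = 277.056 billion.
After the change m₂ = 1 / (0.1037 + 0.031) ≈ 7.4239, so M₂ = 7.4239 × 64 = 475.1296 billion.
ΔM = M₂ − M₁ = 475.1296 − 277.056 = 198.0736 billion.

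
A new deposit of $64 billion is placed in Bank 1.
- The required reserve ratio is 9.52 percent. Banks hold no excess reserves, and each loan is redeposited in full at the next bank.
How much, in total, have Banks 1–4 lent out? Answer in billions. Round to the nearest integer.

Bank i lends (1 − rr)^i of the original deposit: Bank 1 lends 64·0.9048 = 57.9072, Bank 2 lends 64·0.9048² ≈ 52.3944, and so on.
Summing a geometric series: total = 64·[0.9048·(1 − 0.9048^4) / (1 − 0.9048)] ≈ 200.6015 billion.

$201 billion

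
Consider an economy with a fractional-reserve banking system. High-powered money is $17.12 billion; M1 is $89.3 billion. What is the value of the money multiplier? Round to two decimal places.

The money multiplier is m = M / MB = 89.3 / 17.12 ≈ 5.21612.

5.22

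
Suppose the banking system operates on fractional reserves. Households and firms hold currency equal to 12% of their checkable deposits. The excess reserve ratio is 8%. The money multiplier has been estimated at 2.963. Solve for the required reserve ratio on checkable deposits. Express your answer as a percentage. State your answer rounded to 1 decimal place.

Using m = 2.963. Since m = (1 + c)/(c + rr + e), the denominator satisfies c + rr + e = (1 + c)/m = (1 + 0.12) / 2.963 ≈ 0.377995.
With c = 0.12 and e = 0.08, the required reserve ratio on checkable deposits is 0.377995 − 0.12 − 0.08 = 0.177995.

17.8%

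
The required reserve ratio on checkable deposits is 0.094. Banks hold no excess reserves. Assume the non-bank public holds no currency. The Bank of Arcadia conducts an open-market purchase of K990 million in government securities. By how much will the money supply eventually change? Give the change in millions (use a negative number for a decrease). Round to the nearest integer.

K10532 million

The simple money multiplier is m = 1/rr = 1/0.094 ≈ 10.6383.
An open-market purchase increases the monetary base by 990 million, so ΔM = m × ΔMB = 10.6383 × 990 = 10531.917 million.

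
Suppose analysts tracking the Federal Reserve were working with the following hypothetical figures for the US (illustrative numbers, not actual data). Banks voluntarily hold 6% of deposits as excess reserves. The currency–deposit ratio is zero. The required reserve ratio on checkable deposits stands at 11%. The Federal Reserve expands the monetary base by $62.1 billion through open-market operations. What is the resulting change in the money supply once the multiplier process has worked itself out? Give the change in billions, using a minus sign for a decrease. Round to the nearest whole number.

The money multiplier is m = 1 / (rr + e) = 1 / (0.11 + 0.06) ≈ 5.8824.
The purchase adds 62.1 billion of base, so ΔM = m × ΔMB = 5.8824 × (+62.1) ≈ 365.297 billion.

$365 billion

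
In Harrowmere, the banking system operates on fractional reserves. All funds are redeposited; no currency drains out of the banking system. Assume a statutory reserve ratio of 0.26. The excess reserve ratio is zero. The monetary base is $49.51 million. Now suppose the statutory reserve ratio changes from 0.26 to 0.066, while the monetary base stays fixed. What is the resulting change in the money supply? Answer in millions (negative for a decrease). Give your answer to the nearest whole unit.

Initially m₁ = 1 / (0.26) ≈ 3.8462, so M₁ = 3.8462 × 49.51 ≈ 190.4254 million.
After the change m₂ = 1 / (0.066) ≈ 15.1515, so M₂ = 15.1515 × 49.51 ≈ 750.1508 million.
ΔM = M₂ − M₁ = 750.1508 − 190.4254 = 559.7254 million.

$560 million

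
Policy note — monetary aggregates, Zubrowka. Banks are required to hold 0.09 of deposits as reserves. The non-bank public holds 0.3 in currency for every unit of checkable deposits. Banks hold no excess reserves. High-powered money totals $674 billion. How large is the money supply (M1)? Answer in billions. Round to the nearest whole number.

The money multiplier is m = (1 + c) / (rr + c) = (1 + 0.3) / (0.09 + 0.3) ≈ 3.3333.
So M = m × MB = 3.3333 × 674 = 2246.6442 billion.

$2247 billion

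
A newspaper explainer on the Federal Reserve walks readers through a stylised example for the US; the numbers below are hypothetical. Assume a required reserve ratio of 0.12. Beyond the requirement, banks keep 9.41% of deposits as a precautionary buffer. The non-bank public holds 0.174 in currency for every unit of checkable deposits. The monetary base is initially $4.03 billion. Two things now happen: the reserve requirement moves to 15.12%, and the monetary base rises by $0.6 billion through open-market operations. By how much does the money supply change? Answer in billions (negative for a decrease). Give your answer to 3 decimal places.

$0.773 billion

Before: m₁ = (1 + 0.174) / (0.12 + 0.0941 + 0.174) ≈ 3.02499, MB₁ = 4.03, so M₁ = 3.02499 × 4.03 ≈ 12.1907 billion.
After: m₂ = (1 + 0.174) / (0.1512 + 0.0941 + 0.174) ≈ 2.79990, MB₂ = 4.03 + 0.6 = 4.63, so M₂ = 2.79990 × 4.63 ≈ 12.9635 billion.
ΔM = M₂ − M₁ = 12.9635 − 12.1907 = 0.7728 billion.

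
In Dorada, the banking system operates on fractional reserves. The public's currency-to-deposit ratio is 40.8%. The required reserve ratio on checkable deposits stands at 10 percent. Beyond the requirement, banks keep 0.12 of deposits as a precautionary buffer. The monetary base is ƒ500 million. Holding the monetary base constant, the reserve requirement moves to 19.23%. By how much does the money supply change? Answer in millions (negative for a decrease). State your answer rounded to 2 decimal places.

Initially m₁ = (1 + 0.408) / (0.1 + 0.12 + 0.408) ≈ 2.242038, so M₁ = 2.242038 × 500 = 1121.019 million.
After the change m₂ = (1 + 0.408) / (0.1923 + 0.12 + 0.408) ≈ 1.954741, so M₂ = 1.954741 × 500 = 977.3705 million.
ΔM = M₂ − M₁ = 977.3705 − 1121.019 = -143.6485 million.

-143.65 million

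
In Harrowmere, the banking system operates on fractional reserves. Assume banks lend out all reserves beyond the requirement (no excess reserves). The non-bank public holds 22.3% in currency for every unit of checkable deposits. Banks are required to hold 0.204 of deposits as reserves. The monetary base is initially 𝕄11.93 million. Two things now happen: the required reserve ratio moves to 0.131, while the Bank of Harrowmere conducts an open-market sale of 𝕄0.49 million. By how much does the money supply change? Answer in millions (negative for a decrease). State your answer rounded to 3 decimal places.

𝕄5.353 million

Before: m₁ = (1 + 0.223) / (0.204 + 0.223) ≈ 2.864169, MB₁ = 11.93, so M₁ = 2.864169 × 11.93 ≈ 34.1695 million.
After: m₂ = (1 + 0.223) / (0.131 + 0.223) ≈ 3.454802, MB₂ = 11.93 − 0.49 = 11.44, so M₂ = 3.454802 × 11.44 ≈ 39.5229 million.
ΔM = M₂ − M₁ = 39.5229 − 34.1695 = 5.3534 million.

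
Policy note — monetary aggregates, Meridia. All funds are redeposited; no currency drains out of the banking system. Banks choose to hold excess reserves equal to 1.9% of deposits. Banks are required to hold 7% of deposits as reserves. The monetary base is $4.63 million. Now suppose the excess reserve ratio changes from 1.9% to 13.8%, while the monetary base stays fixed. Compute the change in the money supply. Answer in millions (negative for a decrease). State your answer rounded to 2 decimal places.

Initially m₁ = 1 / (0.07 + 0.019) ≈ 11.2360, so M₁ = 11.2360 × 4.63 ≈ 52.0227 million.
After the change m₂ = 1 / (0.07 + 0.138) ≈ 4.8077, so M₂ = 4.8077 × 4.63 ≈ 22.2597 million.
ΔM = M₂ − M₁ = 22.2597 − 52.0227 = -29.763 million.

-29.76 million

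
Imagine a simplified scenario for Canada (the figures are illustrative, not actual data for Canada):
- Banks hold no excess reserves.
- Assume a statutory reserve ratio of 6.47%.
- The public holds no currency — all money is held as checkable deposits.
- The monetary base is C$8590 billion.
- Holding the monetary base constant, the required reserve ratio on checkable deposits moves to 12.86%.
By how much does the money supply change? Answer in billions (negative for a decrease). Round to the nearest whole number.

Initially m₁ = 1 / (0.0647) ≈ 15.45595, so M₁ = 15.45595 × 8590 = 132766.6105 billion.
After the change m₂ = 1 / (0.1286) ≈ 7.77605, so M₂ = 7.77605 × 8590 = 66796.2695 billion.
ΔM = M₂ − M₁ = 66796.2695 − 132766.6105 = -65970.341 billion.

-65970 billion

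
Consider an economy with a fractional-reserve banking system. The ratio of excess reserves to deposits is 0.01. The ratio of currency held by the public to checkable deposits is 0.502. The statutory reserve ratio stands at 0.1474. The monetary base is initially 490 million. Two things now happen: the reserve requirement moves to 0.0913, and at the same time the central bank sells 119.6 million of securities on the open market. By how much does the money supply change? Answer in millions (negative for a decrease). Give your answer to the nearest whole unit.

Before: m₁ = (1 + 0.502) / (0.1474 + 0.01 + 0.502) ≈ 2.2778, MB₁ = 490, so M₁ = 2.2778 × 490 = 1116.122 million.
After: m₂ = (1 + 0.502) / (0.0913 + 0.01 + 0.502) ≈ 2.4896, MB₂ = 490 − 119.6 = 370.4, so M₂ = 2.4896 × 370.4 ≈ 922.1478 million.
ΔM = M₂ − M₁ = 922.1478 − 1116.122 = -193.9742 million.

-194 million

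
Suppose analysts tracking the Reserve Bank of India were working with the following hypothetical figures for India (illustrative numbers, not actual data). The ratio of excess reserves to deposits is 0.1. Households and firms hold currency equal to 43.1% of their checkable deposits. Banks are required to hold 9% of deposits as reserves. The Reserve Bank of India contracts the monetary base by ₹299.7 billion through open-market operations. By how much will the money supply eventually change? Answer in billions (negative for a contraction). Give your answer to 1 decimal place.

-690.6 billion

The money multiplier is m = (1 + c) / (rr + e + c) = (1 + 0.431) / (0.09 + 0.1 + 0.431) ≈ 2.30435.
The sale removes 299.7 billion of base, so ΔM = m × ΔMB = 2.30435 × (−299.7) ≈ -690.6137 billion.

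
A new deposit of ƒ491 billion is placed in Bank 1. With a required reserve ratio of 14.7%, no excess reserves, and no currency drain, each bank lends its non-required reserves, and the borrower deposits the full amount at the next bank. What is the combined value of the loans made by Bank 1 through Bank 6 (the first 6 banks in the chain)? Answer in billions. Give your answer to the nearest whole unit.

Bank i lends (1 − rr)^i of the original deposit: Bank 1 lends 491·0.8530 = 418.8230, Bank 2 lends 491·0.8530² ≈ 357.2560, and so on.
Summing a geometric series: total = 491·[0.8530·(1 − 0.8530^6) / (1 − 0.8530)] ≈ 1751.6289 billion.

ƒ1752 billion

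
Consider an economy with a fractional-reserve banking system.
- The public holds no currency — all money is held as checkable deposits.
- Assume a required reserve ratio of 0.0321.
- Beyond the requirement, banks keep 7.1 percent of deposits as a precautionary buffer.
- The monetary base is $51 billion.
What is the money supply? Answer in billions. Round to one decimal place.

$494.7 billion

The money multiplier is m = 1 / (rr + e) = 1 / (0.0321 + 0.071) ≈ 9.6993.
So M = m × MB = 9.6993 × 51 = 494.6643 billion.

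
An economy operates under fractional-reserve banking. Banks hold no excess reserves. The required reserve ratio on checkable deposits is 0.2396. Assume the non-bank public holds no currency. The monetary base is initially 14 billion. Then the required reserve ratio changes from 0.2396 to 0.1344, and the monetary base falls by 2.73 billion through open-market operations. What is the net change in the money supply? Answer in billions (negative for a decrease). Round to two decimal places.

Before: m₁ = 1 / (0.2396) ≈ 4.17362, MB₁ = 14, so M₁ = 4.17362 × 14 ≈ 58.4307 billion.
After: m₂ = 1 / (0.1344) ≈ 7.44048, MB₂ = 14 − 2.73 = 11.27, so M₂ = 7.44048 × 11.27 ≈ 83.8542 billion.
ΔM = M₂ − M₁ = 83.8542 − 58.4307 = 25.4235 billion.

25.42 billion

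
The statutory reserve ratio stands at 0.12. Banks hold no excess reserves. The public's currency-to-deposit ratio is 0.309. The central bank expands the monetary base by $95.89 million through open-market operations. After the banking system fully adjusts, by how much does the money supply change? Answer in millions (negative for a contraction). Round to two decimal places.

$292.59 million

The money multiplier is m = (1 + c) / (rr + c) = (1 + 0.309) / (0.12 + 0.309) ≈ 3.05128.
The purchase adds 95.89 million of base, so ΔM = m × ΔMB = 3.05128 × (+95.89) ≈ 292.5872 million.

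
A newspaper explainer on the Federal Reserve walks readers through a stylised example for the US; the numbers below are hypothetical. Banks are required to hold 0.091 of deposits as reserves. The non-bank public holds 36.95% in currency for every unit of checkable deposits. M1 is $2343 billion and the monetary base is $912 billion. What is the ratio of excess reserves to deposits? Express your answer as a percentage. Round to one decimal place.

7.3%

Using m = M/MB = 2343/912 ≈ 2.569079. Since m = (1 + c)/(c + rr + e), the denominator satisfies c + rr + e = (1 + c)/m = (1 + 0.3695) / 2.569079 ≈ 0.533070.
With c = 0.3695 and rr = 0.091, the ratio of excess reserves to deposits is 0.533070 − 0.3695 − 0.091 = 0.07257.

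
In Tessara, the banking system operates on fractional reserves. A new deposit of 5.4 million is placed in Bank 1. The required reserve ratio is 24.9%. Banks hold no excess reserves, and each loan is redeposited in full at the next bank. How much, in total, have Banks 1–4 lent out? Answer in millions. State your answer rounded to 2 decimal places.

11.11 million

Bank i lends (1 − rr)^i of the original deposit: Bank 1 lends 5.4·0.7510 = 4.0554, Bank 2 lends 5.4·0.7510² ≈ 3.0456, and so on.
Summing a geometric series: total = 5.4·[0.7510·(1 − 0.7510^4) / (1 − 0.7510)] ≈ 11.1060 million.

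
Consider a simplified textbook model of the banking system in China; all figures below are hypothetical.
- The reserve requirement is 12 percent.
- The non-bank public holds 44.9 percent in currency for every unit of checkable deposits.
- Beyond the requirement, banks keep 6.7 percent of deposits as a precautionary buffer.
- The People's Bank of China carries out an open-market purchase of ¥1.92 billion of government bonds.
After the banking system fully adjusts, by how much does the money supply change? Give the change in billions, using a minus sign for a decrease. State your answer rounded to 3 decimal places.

¥4.374 billion

The money multiplier is m = (1 + c) / (rr + e + c) = (1 + 0.449) / (0.12 + 0.067 + 0.449) ≈ 2.27830.
The purchase adds 1.92 billion of base, so ΔM = m × ΔMB = 2.27830 × (+1.92) ≈ 4.3743 billion.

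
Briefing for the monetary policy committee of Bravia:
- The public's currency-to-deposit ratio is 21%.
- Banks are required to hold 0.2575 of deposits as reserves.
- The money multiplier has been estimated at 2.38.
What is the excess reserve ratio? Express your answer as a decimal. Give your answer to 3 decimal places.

Using m = 2.38. Since m = (1 + c)/(c + rr + e), the denominator satisfies c + rr + e = (1 + c)/m = (1 + 0.21) / 2.38 ≈ 0.508403.
With c = 0.21 and rr = 0.2575, the excess reserve ratio is 0.508403 − 0.21 − 0.2575 = 0.040903.

0.041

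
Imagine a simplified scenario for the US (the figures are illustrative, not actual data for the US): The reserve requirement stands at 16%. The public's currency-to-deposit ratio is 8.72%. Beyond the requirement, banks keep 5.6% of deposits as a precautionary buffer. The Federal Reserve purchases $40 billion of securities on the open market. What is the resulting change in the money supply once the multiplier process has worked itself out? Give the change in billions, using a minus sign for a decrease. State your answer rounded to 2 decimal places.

The money multiplier is m = (1 + c) / (rr + e + c) = (1 + 0.0872) / (0.16 + 0.056 + 0.0872) ≈ 3.58575.
The purchase adds 40 billion of base, so ΔM = m × ΔMB = 3.58575 × (+40) = 143.43 billion.

$143.43 billion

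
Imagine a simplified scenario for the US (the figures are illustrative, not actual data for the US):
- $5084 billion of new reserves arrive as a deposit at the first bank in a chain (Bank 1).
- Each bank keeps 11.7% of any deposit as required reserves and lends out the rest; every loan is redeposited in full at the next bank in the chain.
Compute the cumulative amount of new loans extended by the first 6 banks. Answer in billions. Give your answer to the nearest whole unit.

Bank i lends (1 − rr)^i of the original deposit: Bank 1 lends 5084·0.8830 = 4489.1720, Bank 2 lends 5084·0.8830² ≈ 3963.9389, and so on.
Summing a geometric series: total = 5084·[0.8830·(1 − 0.8830^6) / (1 − 0.8830)] ≈ 20182.6808 billion.

$20183 billion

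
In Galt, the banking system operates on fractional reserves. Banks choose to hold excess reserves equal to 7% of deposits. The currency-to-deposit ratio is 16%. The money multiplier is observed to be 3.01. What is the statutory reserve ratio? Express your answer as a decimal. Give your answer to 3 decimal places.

0.155

Using m = 3.01. Since m = (1 + c)/(c + rr + e), the denominator satisfies c + rr + e = (1 + c)/m = (1 + 0.16) / 3.01 ≈ 0.385382.
With c = 0.16 and e = 0.07, the statutory reserve ratio is 0.385382 − 0.16 − 0.07 = 0.155382.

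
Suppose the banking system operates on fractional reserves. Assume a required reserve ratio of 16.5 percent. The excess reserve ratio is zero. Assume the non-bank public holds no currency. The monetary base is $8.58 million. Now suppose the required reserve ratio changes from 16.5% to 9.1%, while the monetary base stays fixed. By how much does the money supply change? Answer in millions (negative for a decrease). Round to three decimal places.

Initially m₁ = 1 / (0.165) ≈ 6.06061, so M₁ = 6.06061 × 8.58 ≈ 52 million.
After the change m₂ = 1 / (0.091) ≈ 10.98901, so M₂ = 10.98901 × 8.58 ≈ 94.2857 million.
ΔM = M₂ − M₁ = 94.2857 − 52 = 42.2857 million.

$42.286 million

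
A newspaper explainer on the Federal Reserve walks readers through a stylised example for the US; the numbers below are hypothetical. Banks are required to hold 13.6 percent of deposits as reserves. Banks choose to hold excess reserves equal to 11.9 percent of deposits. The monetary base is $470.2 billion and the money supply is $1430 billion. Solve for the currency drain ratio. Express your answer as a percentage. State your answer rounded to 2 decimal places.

Using m = M/MB = 1430/470.2 ≈ 3.041259. From m = (1 + c)/(c + rr + e), rearranging gives 1 + c = m·(c + rr + e), so c·(1 − m) = m·(rr + e) − 1.
Hence c = [m·(rr + e) − 1]/(1 − m) = [3.041259 × (0.136 + 0.119) − 1] / (1 − 3.041259) ≈ 0.109971.

11.00%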